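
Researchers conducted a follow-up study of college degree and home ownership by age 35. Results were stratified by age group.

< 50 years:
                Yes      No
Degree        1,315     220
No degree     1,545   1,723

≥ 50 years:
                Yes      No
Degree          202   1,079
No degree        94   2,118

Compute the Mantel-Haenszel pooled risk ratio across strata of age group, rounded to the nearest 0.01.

1.94

RR_MH = Σ(aᵢ·n₀ᵢ/nᵢ) / Σ(cᵢ·n₁ᵢ/nᵢ), with n₁ᵢ = aᵢ+bᵢ (exposed), n₀ᵢ = cᵢ+dᵢ (unexposed), nᵢ = n₁ᵢ+n₀ᵢ.
Stratum 1 (< 50 years): n₁ = 1535, n₀ = 3268, n = 4803; a·n₀/n = 1315·3268/4803 = 894.7366; c·n₁/n = 1545·1535/4803 = 493.7695
Stratum 2 (≥ 50 years): n₁ = 1281, n₀ = 2212, n = 3493; a·n₀/n = 202·2212/3493 = 127.9198; c·n₁/n = 94·1281/3493 = 34.4729
RR_MH = (894.7366 + 127.9198) / (493.7695 + 34.4729) = 1022.6565 / 528.2425 = 1.93596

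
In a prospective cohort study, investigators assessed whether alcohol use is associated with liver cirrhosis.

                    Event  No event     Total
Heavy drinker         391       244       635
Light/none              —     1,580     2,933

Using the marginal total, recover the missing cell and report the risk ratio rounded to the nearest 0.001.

1.335

The missing cell is in the unexposed row: 2933 − 1580 = 1353.
So a = 391, b = 244, c = 1353, d = 1580.
RR = [a/(a+b)] / [c/(c+d)] = (391/635) / (1353/2933) = 0.61575/0.46130 = 1.33480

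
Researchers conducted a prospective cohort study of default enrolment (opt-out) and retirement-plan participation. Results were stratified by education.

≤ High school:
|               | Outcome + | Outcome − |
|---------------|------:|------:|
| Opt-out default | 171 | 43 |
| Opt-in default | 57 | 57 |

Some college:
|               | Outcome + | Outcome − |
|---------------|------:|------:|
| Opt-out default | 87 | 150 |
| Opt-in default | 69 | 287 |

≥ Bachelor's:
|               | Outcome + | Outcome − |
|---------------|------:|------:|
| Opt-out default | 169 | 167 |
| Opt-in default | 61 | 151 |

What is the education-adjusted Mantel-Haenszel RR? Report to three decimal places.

RR_MH = Σ(aᵢ·n₀ᵢ/nᵢ) / Σ(cᵢ·n₁ᵢ/nᵢ), with n₁ᵢ = aᵢ+bᵢ (exposed), n₀ᵢ = cᵢ+dᵢ (unexposed), nᵢ = n₁ᵢ+n₀ᵢ.
Stratum 1 (≤ High school): n₁ = 214, n₀ = 114, n = 328; a·n₀/n = 171·114/328 = 59.4329; c·n₁/n = 57·214/328 = 37.1890
Stratum 2 (Some college): n₁ = 237, n₀ = 356, n = 593; a·n₀/n = 87·356/593 = 52.2293; c·n₁/n = 69·237/593 = 27.5767
Stratum 3 (≥ Bachelor's): n₁ = 336, n₀ = 212, n = 548; a·n₀/n = 169·212/548 = 65.3796; c·n₁/n = 61·336/548 = 37.4015
RR_MH = (59.4329 + 52.2293 + 65.3796) / (37.1890 + 27.5767 + 37.4015) = 177.0418 / 102.1672 = 1.73286

1.733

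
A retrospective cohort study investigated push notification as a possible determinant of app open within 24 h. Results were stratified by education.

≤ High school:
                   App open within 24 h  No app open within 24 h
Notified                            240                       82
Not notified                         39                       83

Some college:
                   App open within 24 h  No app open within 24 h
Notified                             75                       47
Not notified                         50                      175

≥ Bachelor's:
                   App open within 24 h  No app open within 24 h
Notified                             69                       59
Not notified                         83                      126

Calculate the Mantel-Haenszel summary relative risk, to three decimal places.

RR_MH = Σ(aᵢ·n₀ᵢ/nᵢ) / Σ(cᵢ·n₁ᵢ/nᵢ), with n₁ᵢ = aᵢ+bᵢ (exposed), n₀ᵢ = cᵢ+dᵢ (unexposed), nᵢ = n₁ᵢ+n₀ᵢ.
Stratum 1 (≤ High school): n₁ = 322, n₀ = 122, n = 444; a·n₀/n = 240·122/444 = 65.9459; c·n₁/n = 39·322/444 = 28.2838
Stratum 2 (Some college): n₁ = 122, n₀ = 225, n = 347; a·n₀/n = 75·225/347 = 48.6311; c·n₁/n = 50·122/347 = 17.5793
Stratum 3 (≥ Bachelor's): n₁ = 128, n₀ = 209, n = 337; a·n₀/n = 69·209/337 = 42.7923; c·n₁/n = 83·128/337 = 31.5252
RR_MH = (65.9459 + 48.6311 + 42.7923) / (28.2838 + 17.5793 + 31.5252) = 157.3694 / 77.3883 = 2.03350

2.034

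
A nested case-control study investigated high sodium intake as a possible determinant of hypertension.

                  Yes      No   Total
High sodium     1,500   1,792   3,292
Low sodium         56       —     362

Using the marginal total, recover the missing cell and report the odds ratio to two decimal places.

4.57

The missing cell is in the unexposed row: 362 − 56 = 306.
So a = 1500, b = 1792, c = 56, d = 306.
OR = (a·d)/(b·c) = (1500 × 306) / (1792 × 56) = 459000 / 100352 = 4.57390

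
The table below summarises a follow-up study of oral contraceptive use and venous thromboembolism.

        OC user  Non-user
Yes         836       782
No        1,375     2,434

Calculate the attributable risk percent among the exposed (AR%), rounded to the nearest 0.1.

35.7

Reading the table with exposure as columns: a = 836 (OC user, case), b = 1375 (OC user, non-case), c = 782 (Non-user, case), d = 2434.
Risk in exposed = 836/2211 = 0.37811; risk in unexposed = 782/3216 = 0.24316.
RR = 0.37811/0.24316 = 1.55499
AR% = (RR − 1)/RR × 100 = (1.55499 − 1)/1.55499 × 100 = 35.6908%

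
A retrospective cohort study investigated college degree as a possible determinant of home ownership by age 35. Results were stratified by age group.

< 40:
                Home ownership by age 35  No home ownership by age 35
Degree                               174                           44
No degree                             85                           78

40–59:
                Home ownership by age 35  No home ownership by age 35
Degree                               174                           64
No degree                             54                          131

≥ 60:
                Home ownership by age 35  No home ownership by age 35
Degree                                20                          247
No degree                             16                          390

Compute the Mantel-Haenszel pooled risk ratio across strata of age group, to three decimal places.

RR_MH = Σ(aᵢ·n₀ᵢ/nᵢ) / Σ(cᵢ·n₁ᵢ/nᵢ), with n₁ᵢ = aᵢ+bᵢ (exposed), n₀ᵢ = cᵢ+dᵢ (unexposed), nᵢ = n₁ᵢ+n₀ᵢ.
Stratum 1 (< 40): n₁ = 218, n₀ = 163, n = 381; a·n₀/n = 174·163/381 = 74.4409; c·n₁/n = 85·218/381 = 48.6352
Stratum 2 (40–59): n₁ = 238, n₀ = 185, n = 423; a·n₀/n = 174·185/423 = 76.0993; c·n₁/n = 54·238/423 = 30.3830
Stratum 3 (≥ 60): n₁ = 267, n₀ = 406, n = 673; a·n₀/n = 20·406/673 = 12.0654; c·n₁/n = 16·267/673 = 6.3477
RR_MH = (74.4409 + 76.0993 + 12.0654) / (48.6352 + 30.3830 + 6.3477) = 162.6056 / 85.3658 = 1.90481

1.905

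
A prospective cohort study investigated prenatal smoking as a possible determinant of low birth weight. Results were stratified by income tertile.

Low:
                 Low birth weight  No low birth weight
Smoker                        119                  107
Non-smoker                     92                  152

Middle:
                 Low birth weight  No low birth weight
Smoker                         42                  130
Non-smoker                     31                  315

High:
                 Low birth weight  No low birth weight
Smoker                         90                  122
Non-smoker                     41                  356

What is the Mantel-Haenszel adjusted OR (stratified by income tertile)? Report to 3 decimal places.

OR_MH = Σ(aᵢdᵢ/nᵢ) / Σ(bᵢcᵢ/nᵢ), where nᵢ is the stratum total.
Stratum 1 (Low): n = 470; a·d/n = 119·152/470 = 38.4851; b·c/n = 107·92/470 = 20.9447
Stratum 2 (Middle): n = 518; a·d/n = 42·315/518 = 25.5405; b·c/n = 130·31/518 = 7.7799
Stratum 3 (High): n = 609; a·d/n = 90·356/609 = 52.6108; b·c/n = 122·41/609 = 8.2135
OR_MH = (38.4851 + 25.5405 + 52.6108) / (20.9447 + 7.7799 + 8.2135) = 116.6365 / 36.9381 = 3.15762

3.158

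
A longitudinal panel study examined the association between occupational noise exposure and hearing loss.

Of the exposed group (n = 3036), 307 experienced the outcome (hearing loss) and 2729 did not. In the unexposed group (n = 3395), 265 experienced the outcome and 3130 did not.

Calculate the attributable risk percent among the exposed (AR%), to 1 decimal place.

22.8

From the description: a = 307, b = 2729, c = 265, d = 3130.
Risk in exposed = 307/3036 = 0.10112; risk in unexposed = 265/3395 = 0.07806.
RR = 0.10112/0.07806 = 1.29548
AR% = (RR − 1)/RR × 100 = (1.29548 − 1)/1.29548 × 100 = 22.8085%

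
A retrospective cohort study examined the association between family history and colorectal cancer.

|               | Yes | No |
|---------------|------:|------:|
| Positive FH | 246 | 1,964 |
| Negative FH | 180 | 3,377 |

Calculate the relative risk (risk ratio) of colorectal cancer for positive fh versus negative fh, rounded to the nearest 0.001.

2.200

Cells: a = 246, b = 1964, c = 180, d = 3377.
Risk in exposed = 246/2210 = 0.11131; risk in unexposed = 180/3557 = 0.05060.
RR = 0.11131 / 0.05060 = 2.19965
The risk among the exposed is 2.20 times that among the unexposed.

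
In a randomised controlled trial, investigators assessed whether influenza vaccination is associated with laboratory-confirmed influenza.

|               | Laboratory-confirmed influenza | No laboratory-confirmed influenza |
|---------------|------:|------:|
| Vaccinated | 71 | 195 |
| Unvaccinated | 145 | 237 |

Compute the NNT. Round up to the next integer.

9

Risk in treated group = 71/266 = 0.26692; risk in control = 145/382 = 0.37958.
Absolute risk reduction = 0.37958 − 0.26692 = 0.11266
NNT = 1 / ARR = 1 / 0.11266 = 8.876 → round up → 9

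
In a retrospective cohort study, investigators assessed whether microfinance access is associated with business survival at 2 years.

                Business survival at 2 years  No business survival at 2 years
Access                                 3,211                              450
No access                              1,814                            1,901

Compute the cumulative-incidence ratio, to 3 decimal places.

Cells: a = 3211, b = 450, c = 1814, d = 1901.
Risk in exposed = 3211/3661 = 0.87708; risk in unexposed = 1814/3715 = 0.48829.
RR = 0.87708 / 0.48829 = 1.79623
The risk among the exposed is 1.80 times that among the unexposed.

1.796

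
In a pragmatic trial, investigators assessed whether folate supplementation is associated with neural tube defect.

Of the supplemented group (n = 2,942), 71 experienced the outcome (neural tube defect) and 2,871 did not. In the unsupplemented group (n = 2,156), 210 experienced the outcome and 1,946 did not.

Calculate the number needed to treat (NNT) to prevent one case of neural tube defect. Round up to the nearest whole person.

Risk in treated group = 71/2942 = 0.02413; risk in control = 210/2156 = 0.09740.
Absolute risk reduction = 0.09740 − 0.02413 = 0.07327
NNT = 1 / ARR = 1 / 0.07327 = 13.648 → round up → 14

14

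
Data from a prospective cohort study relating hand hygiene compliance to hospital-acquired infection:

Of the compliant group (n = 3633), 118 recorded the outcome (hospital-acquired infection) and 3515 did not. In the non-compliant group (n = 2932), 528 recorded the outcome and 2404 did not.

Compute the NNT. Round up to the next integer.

Risk in treated group = 118/3633 = 0.03248; risk in control = 528/2932 = 0.18008.
Absolute risk reduction = 0.18008 − 0.03248 = 0.14760
NNT = 1 / ARR = 1 / 0.14760 = 6.775 → round up → 7

7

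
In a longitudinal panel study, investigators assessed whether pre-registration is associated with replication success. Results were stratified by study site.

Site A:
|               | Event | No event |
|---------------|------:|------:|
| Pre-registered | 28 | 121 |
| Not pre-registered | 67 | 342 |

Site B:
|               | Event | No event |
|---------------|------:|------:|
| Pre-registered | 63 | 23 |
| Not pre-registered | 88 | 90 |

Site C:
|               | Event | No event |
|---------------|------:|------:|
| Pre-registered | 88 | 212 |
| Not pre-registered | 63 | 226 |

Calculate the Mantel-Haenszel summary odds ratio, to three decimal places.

1.614

OR_MH = Σ(aᵢdᵢ/nᵢ) / Σ(bᵢcᵢ/nᵢ), where nᵢ is the stratum total.
Stratum 1 (Site A): n = 558; a·d/n = 28·342/558 = 17.1613; b·c/n = 121·67/558 = 14.5287
Stratum 2 (Site B): n = 264; a·d/n = 63·90/264 = 21.4773; b·c/n = 23·88/264 = 7.6667
Stratum 3 (Site C): n = 589; a·d/n = 88·226/589 = 33.7657; b·c/n = 212·63/589 = 22.6757
OR_MH = (17.1613 + 21.4773 + 33.7657) / (14.5287 + 7.6667 + 22.6757) = 72.4043 / 44.8711 = 1.61361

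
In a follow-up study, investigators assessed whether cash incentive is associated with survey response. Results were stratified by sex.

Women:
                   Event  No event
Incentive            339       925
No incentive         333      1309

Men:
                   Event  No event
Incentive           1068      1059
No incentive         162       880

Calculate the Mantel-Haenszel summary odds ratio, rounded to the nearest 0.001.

2.806

OR_MH = Σ(aᵢdᵢ/nᵢ) / Σ(bᵢcᵢ/nᵢ), where nᵢ is the stratum total.
Stratum 1 (Women): n = 2906; a·d/n = 339·1309/2906 = 152.7017; b·c/n = 925·333/2906 = 105.9962
Stratum 2 (Men): n = 3169; a·d/n = 1068·880/3169 = 296.5731; b·c/n = 1059·162/3169 = 54.1363
OR_MH = (152.7017 + 296.5731) / (105.9962 + 54.1363) = 449.2747 / 160.1325 = 2.80564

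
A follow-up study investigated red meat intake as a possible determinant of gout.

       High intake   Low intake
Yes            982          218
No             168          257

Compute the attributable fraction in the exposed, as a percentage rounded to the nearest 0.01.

46.25

Reading the table with exposure as columns: a = 982 (High intake, case), b = 168 (High intake, non-case), c = 218 (Low intake, case), d = 257.
Risk in exposed = 982/1150 = 0.85391; risk in unexposed = 218/475 = 0.45895.
RR = 0.85391/0.45895 = 1.86059
AR% = (RR − 1)/RR × 100 = (1.86059 − 1)/1.86059 × 100 = 46.2536%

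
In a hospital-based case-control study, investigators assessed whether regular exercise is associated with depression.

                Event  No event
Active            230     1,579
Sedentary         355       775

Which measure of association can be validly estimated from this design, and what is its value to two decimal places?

0.32

Cells: a = 230, b = 1579, c = 355, d = 775.
This is a hospital-based case-control study: participants were sampled on outcome status, so risks in the source population cannot be estimated directly — relative risk is not valid here. The odds ratio is the appropriate measure.
OR = (a·d)/(b·c) = (230 × 775) / (1579 × 355) = 178250 / 560545 = 0.31799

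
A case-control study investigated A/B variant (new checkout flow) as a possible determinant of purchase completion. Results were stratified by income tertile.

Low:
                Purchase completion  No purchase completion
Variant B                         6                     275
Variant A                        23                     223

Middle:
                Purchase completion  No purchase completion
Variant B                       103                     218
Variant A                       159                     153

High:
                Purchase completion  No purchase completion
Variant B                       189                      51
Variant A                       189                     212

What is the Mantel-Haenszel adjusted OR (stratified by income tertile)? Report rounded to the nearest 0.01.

1.10

OR_MH = Σ(aᵢdᵢ/nᵢ) / Σ(bᵢcᵢ/nᵢ), where nᵢ is the stratum total.
Stratum 1 (Low): n = 527; a·d/n = 6·223/527 = 2.5389; b·c/n = 275·23/527 = 12.0019
Stratum 2 (Middle): n = 633; a·d/n = 103·153/633 = 24.8957; b·c/n = 218·159/633 = 54.7583
Stratum 3 (High): n = 641; a·d/n = 189·212/641 = 62.5086; b·c/n = 51·189/641 = 15.0374
OR_MH = (2.5389 + 24.8957 + 62.5086) / (12.0019 + 54.7583 + 15.0374) = 89.9432 / 81.7976 = 1.09958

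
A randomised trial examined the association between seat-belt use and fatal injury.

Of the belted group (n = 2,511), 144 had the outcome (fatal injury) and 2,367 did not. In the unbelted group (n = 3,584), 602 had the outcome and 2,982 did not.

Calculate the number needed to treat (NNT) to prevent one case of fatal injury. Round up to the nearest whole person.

Risk in treated group = 144/2511 = 0.05735; risk in control = 602/3584 = 0.16797.
Absolute risk reduction = 0.16797 − 0.05735 = 0.11062
NNT = 1 / ARR = 1 / 0.11062 = 9.040 → round up → 10

10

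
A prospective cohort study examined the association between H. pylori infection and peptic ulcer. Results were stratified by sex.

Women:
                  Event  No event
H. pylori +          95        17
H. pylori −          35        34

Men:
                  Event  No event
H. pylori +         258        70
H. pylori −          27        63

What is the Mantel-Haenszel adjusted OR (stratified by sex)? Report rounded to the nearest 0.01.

OR_MH = Σ(aᵢdᵢ/nᵢ) / Σ(bᵢcᵢ/nᵢ), where nᵢ is the stratum total.
Stratum 1 (Women): n = 181; a·d/n = 95·34/181 = 17.8453; b·c/n = 17·35/181 = 3.2873
Stratum 2 (Men): n = 418; a·d/n = 258·63/418 = 38.8852; b·c/n = 70·27/418 = 4.5215
OR_MH = (17.8453 + 38.8852) / (3.2873 + 4.5215) = 56.7305 / 7.8088 = 7.26492

7.26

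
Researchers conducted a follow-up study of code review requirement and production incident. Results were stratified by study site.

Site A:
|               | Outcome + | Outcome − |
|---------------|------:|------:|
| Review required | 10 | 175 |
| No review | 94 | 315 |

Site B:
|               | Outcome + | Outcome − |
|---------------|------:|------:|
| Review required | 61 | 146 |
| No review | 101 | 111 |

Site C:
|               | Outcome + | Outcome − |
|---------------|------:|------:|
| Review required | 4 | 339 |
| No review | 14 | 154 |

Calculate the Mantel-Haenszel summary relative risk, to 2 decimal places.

0.44

RR_MH = Σ(aᵢ·n₀ᵢ/nᵢ) / Σ(cᵢ·n₁ᵢ/nᵢ), with n₁ᵢ = aᵢ+bᵢ (exposed), n₀ᵢ = cᵢ+dᵢ (unexposed), nᵢ = n₁ᵢ+n₀ᵢ.
Stratum 1 (Site A): n₁ = 185, n₀ = 409, n = 594; a·n₀/n = 10·409/594 = 6.8855; c·n₁/n = 94·185/594 = 29.2761
Stratum 2 (Site B): n₁ = 207, n₀ = 212, n = 419; a·n₀/n = 61·212/419 = 30.8640; c·n₁/n = 101·207/419 = 49.8974
Stratum 3 (Site C): n₁ = 343, n₀ = 168, n = 511; a·n₀/n = 4·168/511 = 1.3151; c·n₁/n = 14·343/511 = 9.3973
RR_MH = (6.8855 + 30.8640 + 1.3151) / (29.2761 + 49.8974 + 9.3973) = 39.0646 / 88.5707 = 0.44105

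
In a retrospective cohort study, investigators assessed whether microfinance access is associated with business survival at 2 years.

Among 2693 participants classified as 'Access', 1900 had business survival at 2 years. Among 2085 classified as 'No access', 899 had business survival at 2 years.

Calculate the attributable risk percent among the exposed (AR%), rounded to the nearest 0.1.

38.9

From the description: a = 1900, b = 793, c = 899, d = 1186.
Risk in exposed = 1900/2693 = 0.70553; risk in unexposed = 899/2085 = 0.43118.
RR = 0.70553/0.43118 = 1.63630
AR% = (RR − 1)/RR × 100 = (1.63630 − 1)/1.63630 × 100 = 38.8866%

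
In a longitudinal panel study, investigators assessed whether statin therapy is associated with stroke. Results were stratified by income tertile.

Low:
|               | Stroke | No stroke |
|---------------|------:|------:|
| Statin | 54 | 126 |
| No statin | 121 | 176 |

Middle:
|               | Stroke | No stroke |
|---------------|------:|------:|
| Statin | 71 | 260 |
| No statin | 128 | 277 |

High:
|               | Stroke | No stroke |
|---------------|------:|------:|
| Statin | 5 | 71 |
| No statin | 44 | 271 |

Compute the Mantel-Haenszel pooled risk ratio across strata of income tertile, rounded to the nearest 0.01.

RR_MH = Σ(aᵢ·n₀ᵢ/nᵢ) / Σ(cᵢ·n₁ᵢ/nᵢ), with n₁ᵢ = aᵢ+bᵢ (exposed), n₀ᵢ = cᵢ+dᵢ (unexposed), nᵢ = n₁ᵢ+n₀ᵢ.
Stratum 1 (Low): n₁ = 180, n₀ = 297, n = 477; a·n₀/n = 54·297/477 = 33.6226; c·n₁/n = 121·180/477 = 45.6604
Stratum 2 (Middle): n₁ = 331, n₀ = 405, n = 736; a·n₀/n = 71·405/736 = 39.0693; c·n₁/n = 128·331/736 = 57.5652
Stratum 3 (High): n₁ = 76, n₀ = 315, n = 391; a·n₀/n = 5·315/391 = 4.0281; c·n₁/n = 44·76/391 = 8.5524
RR_MH = (33.6226 + 39.0693 + 4.0281) / (45.6604 + 57.5652 + 8.5524) = 76.7201 / 111.7780 = 0.68636

0.69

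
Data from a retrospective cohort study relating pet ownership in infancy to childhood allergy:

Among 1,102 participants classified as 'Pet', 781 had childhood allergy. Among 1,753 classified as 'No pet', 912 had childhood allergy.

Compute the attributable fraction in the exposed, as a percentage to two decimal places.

26.59

From the description: a = 781, b = 321, c = 912, d = 841.
Risk in exposed = 781/1102 = 0.70871; risk in unexposed = 912/1753 = 0.52025.
RR = 0.70871/0.52025 = 1.36225
AR% = (RR − 1)/RR × 100 = (1.36225 − 1)/1.36225 × 100 = 26.5920%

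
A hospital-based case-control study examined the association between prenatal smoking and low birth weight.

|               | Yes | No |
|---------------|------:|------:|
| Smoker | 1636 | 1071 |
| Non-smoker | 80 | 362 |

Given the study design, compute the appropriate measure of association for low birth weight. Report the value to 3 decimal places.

6.912

Cells: a = 1636, b = 1071, c = 80, d = 362.
This is a hospital-based case-control study: participants were sampled on outcome status, so risks in the source population cannot be estimated directly — relative risk is not valid here. The odds ratio is the appropriate measure.
OR = (a·d)/(b·c) = (1636 × 362) / (1071 × 80) = 592232 / 85680 = 6.91214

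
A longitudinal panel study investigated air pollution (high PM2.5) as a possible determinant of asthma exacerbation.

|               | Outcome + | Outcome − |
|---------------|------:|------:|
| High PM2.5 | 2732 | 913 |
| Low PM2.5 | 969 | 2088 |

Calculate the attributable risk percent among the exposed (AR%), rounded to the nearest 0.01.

Cells: a = 2732, b = 913, c = 969, d = 2088.
Risk in exposed = 2732/3645 = 0.74952; risk in unexposed = 969/3057 = 0.31698.
RR = 0.74952/0.31698 = 2.36458
AR% = (RR − 1)/RR × 100 = (2.36458 − 1)/2.36458 × 100 = 57.7093%

57.71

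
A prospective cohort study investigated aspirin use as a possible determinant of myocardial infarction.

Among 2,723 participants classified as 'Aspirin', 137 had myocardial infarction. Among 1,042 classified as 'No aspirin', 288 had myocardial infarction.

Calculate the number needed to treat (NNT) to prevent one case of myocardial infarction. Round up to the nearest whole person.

Risk in treated group = 137/2723 = 0.05031; risk in control = 288/1042 = 0.27639.
Absolute risk reduction = 0.27639 − 0.05031 = 0.22608
NNT = 1 / ARR = 1 / 0.22608 = 4.423 → round up → 5

5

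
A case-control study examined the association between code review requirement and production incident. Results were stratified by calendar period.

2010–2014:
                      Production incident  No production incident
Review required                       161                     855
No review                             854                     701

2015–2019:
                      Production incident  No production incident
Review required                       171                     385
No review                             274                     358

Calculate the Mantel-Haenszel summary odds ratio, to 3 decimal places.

0.256

OR_MH = Σ(aᵢdᵢ/nᵢ) / Σ(bᵢcᵢ/nᵢ), where nᵢ is the stratum total.
Stratum 1 (2010–2014): n = 2571; a·d/n = 161·701/2571 = 43.8977; b·c/n = 855·854/2571 = 284.0023
Stratum 2 (2015–2019): n = 1188; a·d/n = 171·358/1188 = 51.5303; b·c/n = 385·274/1188 = 88.7963
OR_MH = (43.8977 + 51.5303) / (284.0023 + 88.7963) = 95.4280 / 372.7986 = 0.25598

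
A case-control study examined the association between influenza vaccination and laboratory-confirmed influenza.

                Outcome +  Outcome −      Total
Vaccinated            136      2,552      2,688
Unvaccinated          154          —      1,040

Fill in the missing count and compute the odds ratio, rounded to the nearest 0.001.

0.307

The missing cell is in the unexposed row: 1040 − 154 = 886.
So a = 136, b = 2552, c = 154, d = 886.
OR = (a·d)/(b·c) = (136 × 886) / (2552 × 154) = 120496 / 393008 = 0.30660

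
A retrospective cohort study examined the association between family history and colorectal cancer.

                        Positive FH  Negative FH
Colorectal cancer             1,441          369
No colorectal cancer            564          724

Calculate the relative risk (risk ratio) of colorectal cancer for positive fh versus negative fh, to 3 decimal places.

Reading the table with exposure as columns: a = 1441 (Positive FH, case), b = 564 (Positive FH, non-case), c = 369 (Negative FH, case), d = 724.
Risk in exposed = 1441/2005 = 0.71870; risk in unexposed = 369/1093 = 0.33760.
RR = 0.71870 / 0.33760 = 2.12884
The risk among the exposed is 2.13 times that among the unexposed.

2.129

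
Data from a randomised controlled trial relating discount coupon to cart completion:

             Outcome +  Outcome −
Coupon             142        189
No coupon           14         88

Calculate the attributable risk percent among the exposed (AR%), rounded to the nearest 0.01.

Cells: a = 142, b = 189, c = 14, d = 88.
Risk in exposed = 142/331 = 0.42900; risk in unexposed = 14/102 = 0.13725.
RR = 0.42900/0.13725 = 3.12559
AR% = (RR − 1)/RR × 100 = (3.12559 − 1)/3.12559 × 100 = 68.0061%

68.01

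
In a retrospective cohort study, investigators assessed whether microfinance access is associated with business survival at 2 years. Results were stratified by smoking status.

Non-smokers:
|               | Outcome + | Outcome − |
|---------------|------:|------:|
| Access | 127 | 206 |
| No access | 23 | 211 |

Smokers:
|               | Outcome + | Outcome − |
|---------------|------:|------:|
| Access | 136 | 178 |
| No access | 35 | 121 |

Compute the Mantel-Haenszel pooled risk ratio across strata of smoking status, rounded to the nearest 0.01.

RR_MH = Σ(aᵢ·n₀ᵢ/nᵢ) / Σ(cᵢ·n₁ᵢ/nᵢ), with n₁ᵢ = aᵢ+bᵢ (exposed), n₀ᵢ = cᵢ+dᵢ (unexposed), nᵢ = n₁ᵢ+n₀ᵢ.
Stratum 1 (Non-smokers): n₁ = 333, n₀ = 234, n = 567; a·n₀/n = 127·234/567 = 52.4127; c·n₁/n = 23·333/567 = 13.5079
Stratum 2 (Smokers): n₁ = 314, n₀ = 156, n = 470; a·n₀/n = 136·156/470 = 45.1404; c·n₁/n = 35·314/470 = 23.3830
RR_MH = (52.4127 + 45.1404) / (13.5079 + 23.3830) = 97.5531 / 36.8909 = 2.64437

2.64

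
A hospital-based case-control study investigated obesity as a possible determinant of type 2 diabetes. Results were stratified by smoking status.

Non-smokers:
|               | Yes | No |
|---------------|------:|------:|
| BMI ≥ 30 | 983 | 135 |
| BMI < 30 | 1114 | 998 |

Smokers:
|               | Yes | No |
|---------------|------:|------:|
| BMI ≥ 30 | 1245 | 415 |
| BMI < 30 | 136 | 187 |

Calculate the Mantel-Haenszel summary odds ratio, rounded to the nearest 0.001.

5.613

OR_MH = Σ(aᵢdᵢ/nᵢ) / Σ(bᵢcᵢ/nᵢ), where nᵢ is the stratum total.
Stratum 1 (Non-smokers): n = 3230; a·d/n = 983·998/3230 = 303.7257; b·c/n = 135·1114/3230 = 46.5604
Stratum 2 (Smokers): n = 1983; a·d/n = 1245·187/1983 = 117.4054; b·c/n = 415·136/1983 = 28.4619
OR_MH = (303.7257 + 117.4054) / (46.5604 + 28.4619) = 421.1311 / 75.0223 = 5.61341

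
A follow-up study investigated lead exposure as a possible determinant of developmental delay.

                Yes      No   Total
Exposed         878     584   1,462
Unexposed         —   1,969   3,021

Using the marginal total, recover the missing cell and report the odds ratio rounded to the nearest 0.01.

The missing cell is in the unexposed row: 3021 − 1969 = 1052.
So a = 878, b = 584, c = 1052, d = 1969.
OR = (a·d)/(b·c) = (878 × 1969) / (584 × 1052) = 1728782 / 614368 = 2.81392

2.81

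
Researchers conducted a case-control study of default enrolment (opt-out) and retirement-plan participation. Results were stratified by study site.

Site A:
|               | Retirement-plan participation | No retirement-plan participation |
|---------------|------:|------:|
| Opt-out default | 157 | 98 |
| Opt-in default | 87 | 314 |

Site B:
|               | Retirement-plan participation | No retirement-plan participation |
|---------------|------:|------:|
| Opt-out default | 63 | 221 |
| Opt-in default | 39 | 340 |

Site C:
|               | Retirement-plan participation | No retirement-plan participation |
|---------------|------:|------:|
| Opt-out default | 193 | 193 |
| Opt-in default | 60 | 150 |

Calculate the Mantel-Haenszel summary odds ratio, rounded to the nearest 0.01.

OR_MH = Σ(aᵢdᵢ/nᵢ) / Σ(bᵢcᵢ/nᵢ), where nᵢ is the stratum total.
Stratum 1 (Site A): n = 656; a·d/n = 157·314/656 = 75.1494; b·c/n = 98·87/656 = 12.9970
Stratum 2 (Site B): n = 663; a·d/n = 63·340/663 = 32.3077; b·c/n = 221·39/663 = 13.0000
Stratum 3 (Site C): n = 596; a·d/n = 193·150/596 = 48.5738; b·c/n = 193·60/596 = 19.4295
OR_MH = (75.1494 + 32.3077 + 48.5738) / (12.9970 + 13.0000 + 19.4295) = 156.0309 / 45.4265 = 3.43480

3.43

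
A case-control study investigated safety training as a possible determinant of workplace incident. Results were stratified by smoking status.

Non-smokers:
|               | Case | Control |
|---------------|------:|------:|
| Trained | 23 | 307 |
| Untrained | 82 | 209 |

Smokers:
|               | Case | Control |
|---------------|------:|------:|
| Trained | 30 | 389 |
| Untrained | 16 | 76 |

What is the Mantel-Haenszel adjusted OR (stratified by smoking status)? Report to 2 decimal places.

OR_MH = Σ(aᵢdᵢ/nᵢ) / Σ(bᵢcᵢ/nᵢ), where nᵢ is the stratum total.
Stratum 1 (Non-smokers): n = 621; a·d/n = 23·209/621 = 7.7407; b·c/n = 307·82/621 = 40.5378
Stratum 2 (Smokers): n = 511; a·d/n = 30·76/511 = 4.4618; b·c/n = 389·16/511 = 12.1800
OR_MH = (7.7407 + 4.4618) / (40.5378 + 12.1800) = 12.2026 / 52.7179 = 0.23147

0.23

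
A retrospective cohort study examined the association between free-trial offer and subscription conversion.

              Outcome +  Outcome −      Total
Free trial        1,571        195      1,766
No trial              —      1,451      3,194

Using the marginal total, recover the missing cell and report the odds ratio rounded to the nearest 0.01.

6.71

The missing cell is in the unexposed row: 3194 − 1451 = 1743.
So a = 1571, b = 195, c = 1743, d = 1451.
OR = (a·d)/(b·c) = (1571 × 1451) / (195 × 1743) = 2279521 / 339885 = 6.70674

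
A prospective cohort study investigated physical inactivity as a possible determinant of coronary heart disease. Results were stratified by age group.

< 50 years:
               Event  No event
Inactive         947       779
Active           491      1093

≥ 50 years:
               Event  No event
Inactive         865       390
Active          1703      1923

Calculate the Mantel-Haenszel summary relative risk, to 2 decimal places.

RR_MH = Σ(aᵢ·n₀ᵢ/nᵢ) / Σ(cᵢ·n₁ᵢ/nᵢ), with n₁ᵢ = aᵢ+bᵢ (exposed), n₀ᵢ = cᵢ+dᵢ (unexposed), nᵢ = n₁ᵢ+n₀ᵢ.
Stratum 1 (< 50 years): n₁ = 1726, n₀ = 1584, n = 3310; a·n₀/n = 947·1584/3310 = 453.1867; c·n₁/n = 491·1726/3310 = 256.0320
Stratum 2 (≥ 50 years): n₁ = 1255, n₀ = 3626, n = 4881; a·n₀/n = 865·3626/4881 = 642.5917; c·n₁/n = 1703·1255/4881 = 437.8744
RR_MH = (453.1867 + 642.5917) / (256.0320 + 437.8744) = 1095.7784 / 693.9064 = 1.57914

1.58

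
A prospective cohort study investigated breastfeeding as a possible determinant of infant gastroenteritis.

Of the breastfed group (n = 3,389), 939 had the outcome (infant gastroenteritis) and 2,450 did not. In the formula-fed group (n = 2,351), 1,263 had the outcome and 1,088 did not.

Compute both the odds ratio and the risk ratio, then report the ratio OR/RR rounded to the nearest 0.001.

0.640

From the description: a = 939, b = 2450, c = 1263, d = 1088.
OR = (939·1088)/(2450·1263) = 1021632/3094350 = 0.33016
Risk in exposed = 939/3389 = 0.27707; risk in unexposed = 1263/2351 = 0.53722; RR = 0.51575
OR/RR = 0.33016 / 0.51575 = 0.64015
The outcome is not rare, so the OR lies further from 1 than the RR.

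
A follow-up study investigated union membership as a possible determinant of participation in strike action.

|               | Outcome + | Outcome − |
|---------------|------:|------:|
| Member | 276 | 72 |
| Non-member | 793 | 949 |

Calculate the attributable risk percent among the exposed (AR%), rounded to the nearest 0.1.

42.6

Cells: a = 276, b = 72, c = 793, d = 949.
Risk in exposed = 276/348 = 0.79310; risk in unexposed = 793/1742 = 0.45522.
RR = 0.79310/0.45522 = 1.74223
AR% = (RR − 1)/RR × 100 = (1.74223 − 1)/1.74223 × 100 = 42.6022%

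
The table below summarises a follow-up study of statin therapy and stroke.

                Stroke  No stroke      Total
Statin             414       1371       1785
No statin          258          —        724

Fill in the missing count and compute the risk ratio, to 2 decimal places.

The missing cell is in the unexposed row: 724 − 258 = 466.
So a = 414, b = 1371, c = 258, d = 466.
RR = [a/(a+b)] / [c/(c+d)] = (414/1785) / (258/724) = 0.23193/0.35635 = 0.65085

0.65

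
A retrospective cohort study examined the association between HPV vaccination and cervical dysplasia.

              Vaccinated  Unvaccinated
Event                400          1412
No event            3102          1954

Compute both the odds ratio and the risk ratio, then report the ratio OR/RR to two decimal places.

Reading the table with exposure as columns: a = 400 (Vaccinated, case), b = 3102 (Vaccinated, non-case), c = 1412 (Unvaccinated, case), d = 1954.
OR = (400·1954)/(3102·1412) = 781600/4380024 = 0.17845
Risk in exposed = 400/3502 = 0.11422; risk in unexposed = 1412/3366 = 0.41949; RR = 0.27228
OR/RR = 0.17845 / 0.27228 = 0.65537
The outcome is not rare, so the OR lies further from 1 than the RR.

0.66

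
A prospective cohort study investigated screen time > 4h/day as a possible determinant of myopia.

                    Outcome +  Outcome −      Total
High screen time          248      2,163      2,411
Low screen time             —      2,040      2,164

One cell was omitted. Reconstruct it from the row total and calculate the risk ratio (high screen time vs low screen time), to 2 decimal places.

1.80

The missing cell is in the unexposed row: 2164 − 2040 = 124.
So a = 248, b = 2163, c = 124, d = 2040.
RR = [a/(a+b)] / [c/(c+d)] = (248/2411) / (124/2164) = 0.10286/0.05730 = 1.79511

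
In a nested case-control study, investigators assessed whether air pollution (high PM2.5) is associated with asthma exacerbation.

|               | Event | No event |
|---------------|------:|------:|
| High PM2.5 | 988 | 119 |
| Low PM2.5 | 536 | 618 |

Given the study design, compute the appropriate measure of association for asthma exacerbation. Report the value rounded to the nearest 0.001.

Cells: a = 988, b = 119, c = 536, d = 618.
This is a nested case-control study: participants were sampled on outcome status, so risks in the source population cannot be estimated directly — relative risk is not valid here. The odds ratio is the appropriate measure.
OR = (a·d)/(b·c) = (988 × 618) / (119 × 536) = 610584 / 63784 = 9.57268

9.573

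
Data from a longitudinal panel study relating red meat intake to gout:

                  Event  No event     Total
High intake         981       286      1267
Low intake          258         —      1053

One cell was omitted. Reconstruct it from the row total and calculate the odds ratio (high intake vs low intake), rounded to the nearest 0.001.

The missing cell is in the unexposed row: 1053 − 258 = 795.
So a = 981, b = 286, c = 258, d = 795.
OR = (a·d)/(b·c) = (981 × 795) / (286 × 258) = 779895 / 73788 = 10.56940

10.569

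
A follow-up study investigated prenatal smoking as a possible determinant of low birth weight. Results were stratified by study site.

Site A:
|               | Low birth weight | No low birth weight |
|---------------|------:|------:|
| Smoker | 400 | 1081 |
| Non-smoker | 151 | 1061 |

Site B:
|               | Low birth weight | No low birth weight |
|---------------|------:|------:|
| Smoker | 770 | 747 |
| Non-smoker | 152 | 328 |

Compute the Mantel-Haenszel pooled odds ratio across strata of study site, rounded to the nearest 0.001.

2.418

OR_MH = Σ(aᵢdᵢ/nᵢ) / Σ(bᵢcᵢ/nᵢ), where nᵢ is the stratum total.
Stratum 1 (Site A): n = 2693; a·d/n = 400·1061/2693 = 157.5938; b·c/n = 1081·151/2693 = 60.6131
Stratum 2 (Site B): n = 1997; a·d/n = 770·328/1997 = 126.4697; b·c/n = 747·152/1997 = 56.8573
OR_MH = (157.5938 + 126.4697) / (60.6131 + 56.8573) = 284.0635 / 117.4704 = 2.41817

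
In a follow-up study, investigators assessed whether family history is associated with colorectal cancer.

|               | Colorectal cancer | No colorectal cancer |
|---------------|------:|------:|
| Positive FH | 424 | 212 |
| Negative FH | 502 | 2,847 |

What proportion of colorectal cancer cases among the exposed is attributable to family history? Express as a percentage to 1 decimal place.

Cells: a = 424, b = 212, c = 502, d = 2847.
Risk in exposed = 424/636 = 0.66667; risk in unexposed = 502/3349 = 0.14990.
RR = 0.66667/0.14990 = 4.44754
AR% = (RR − 1)/RR × 100 = (4.44754 − 1)/4.44754 × 100 = 77.5157%

77.5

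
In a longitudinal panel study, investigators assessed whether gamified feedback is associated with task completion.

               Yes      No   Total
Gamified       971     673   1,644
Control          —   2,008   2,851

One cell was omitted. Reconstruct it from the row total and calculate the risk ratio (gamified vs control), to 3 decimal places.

1.998

The missing cell is in the unexposed row: 2851 − 2008 = 843.
So a = 971, b = 673, c = 843, d = 2008.
RR = [a/(a+b)] / [c/(c+d)] = (971/1644) / (843/2851) = 0.59063/0.29569 = 1.99750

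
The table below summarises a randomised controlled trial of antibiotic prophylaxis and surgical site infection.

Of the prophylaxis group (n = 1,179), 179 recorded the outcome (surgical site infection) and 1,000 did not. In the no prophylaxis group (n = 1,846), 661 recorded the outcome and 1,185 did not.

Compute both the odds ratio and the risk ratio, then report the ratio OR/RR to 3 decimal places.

0.757

From the description: a = 179, b = 1000, c = 661, d = 1185.
OR = (179·1185)/(1000·661) = 212115/661000 = 0.32090
Risk in exposed = 179/1179 = 0.15182; risk in unexposed = 661/1846 = 0.35807; RR = 0.42400
OR/RR = 0.32090 / 0.42400 = 0.75683
The outcome is not rare, so the OR lies further from 1 than the RR.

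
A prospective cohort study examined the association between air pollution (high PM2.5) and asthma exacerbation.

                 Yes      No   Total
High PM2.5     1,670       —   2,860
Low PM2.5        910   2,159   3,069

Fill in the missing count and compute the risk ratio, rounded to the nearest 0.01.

The missing cell is in the exposed row: 2860 − 1670 = 1190.
So a = 1670, b = 1190, c = 910, d = 2159.
RR = [a/(a+b)] / [c/(c+d)] = (1670/2860) / (910/3069) = 0.58392/0.29651 = 1.96927

1.97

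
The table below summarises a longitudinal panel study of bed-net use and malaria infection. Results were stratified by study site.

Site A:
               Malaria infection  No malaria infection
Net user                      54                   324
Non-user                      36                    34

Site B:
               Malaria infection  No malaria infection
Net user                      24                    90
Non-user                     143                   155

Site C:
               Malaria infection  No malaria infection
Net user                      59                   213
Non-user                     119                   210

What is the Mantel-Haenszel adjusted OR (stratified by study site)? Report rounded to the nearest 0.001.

OR_MH = Σ(aᵢdᵢ/nᵢ) / Σ(bᵢcᵢ/nᵢ), where nᵢ is the stratum total.
Stratum 1 (Site A): n = 448; a·d/n = 54·34/448 = 4.0982; b·c/n = 324·36/448 = 26.0357
Stratum 2 (Site B): n = 412; a·d/n = 24·155/412 = 9.0291; b·c/n = 90·143/412 = 31.2379
Stratum 3 (Site C): n = 601; a·d/n = 59·210/601 = 20.6156; b·c/n = 213·119/601 = 42.1747
OR_MH = (4.0982 + 9.0291 + 20.6156) / (26.0357 + 31.2379 + 42.1747) = 33.7430 / 99.4483 = 0.33930

0.339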